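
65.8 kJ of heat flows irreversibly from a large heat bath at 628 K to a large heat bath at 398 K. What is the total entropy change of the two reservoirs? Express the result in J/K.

ΔS_hot = −Q/T_H = −65800/628 = -104.8 J/K and ΔS_cold = +Q/T_C = 65800/398 = 165.3 J/K.
ΔS_total = -104.8 + 165.3 = 60.5 J/K, positive as the second law requires.

ΔS_total = 60.5 J/K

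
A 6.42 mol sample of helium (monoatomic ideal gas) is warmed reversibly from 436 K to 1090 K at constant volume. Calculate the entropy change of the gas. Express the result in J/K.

At constant volume, ΔS = nC_V ln(T₂/T₁) with C_V = 3R/2 = 12.47 J mol⁻¹ K⁻¹.
ΔS = 6.42 × 12.47 × ln(1090/436) = 73.4 J/K.

ΔS = 73.4 J/K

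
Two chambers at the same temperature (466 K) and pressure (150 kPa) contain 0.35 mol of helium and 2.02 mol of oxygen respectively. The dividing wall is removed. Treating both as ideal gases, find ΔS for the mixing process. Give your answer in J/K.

ΔS_mix = 8.25 J/K

Mole fractions: x_A = 0.35/2.37 = 0.148, x_B = 0.852.
ΔS_mix = −R(n_A ln x_A + n_B ln x_B) = −8.314 × (0.35 ln 0.148 + 2.02 ln 0.852) = 8.25 J/K.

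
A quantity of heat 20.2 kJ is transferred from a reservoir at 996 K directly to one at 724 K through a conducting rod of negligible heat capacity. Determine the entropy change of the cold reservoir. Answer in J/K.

ΔS_cold = 27.9 J/K

The cold reservoir gains heat Q, so ΔS_cold = +Q/T_C = 20200/724 = 27.9 J/K.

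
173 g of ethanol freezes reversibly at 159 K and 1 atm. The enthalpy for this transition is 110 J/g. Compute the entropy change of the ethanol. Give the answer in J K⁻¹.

ΔS = -120 J/K

Heat released by the substance: Q = −mL = −173 × 110 = −19030 J.
At constant T, ΔS = Q_rev/T = −19030 / 159 = -120 J/K.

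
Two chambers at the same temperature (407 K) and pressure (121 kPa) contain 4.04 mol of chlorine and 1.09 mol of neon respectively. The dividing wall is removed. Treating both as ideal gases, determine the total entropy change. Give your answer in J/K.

ΔS_mix = 22.1 J/K

Mole fractions: x_A = 4.04/5.13 = 0.788, x_B = 0.212.
ΔS_mix = −R(n_A ln x_A + n_B ln x_B) = −8.314 × (4.04 ln 0.788 + 1.09 ln 0.212) = 22.1 J/K.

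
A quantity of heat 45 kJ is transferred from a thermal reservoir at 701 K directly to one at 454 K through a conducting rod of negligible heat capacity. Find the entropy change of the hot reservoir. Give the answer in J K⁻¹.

The hot reservoir loses heat Q, so ΔS_hot = −Q/T_H = −45000/701 = -64.2 J/K.

ΔS_hot = -64.2 J/K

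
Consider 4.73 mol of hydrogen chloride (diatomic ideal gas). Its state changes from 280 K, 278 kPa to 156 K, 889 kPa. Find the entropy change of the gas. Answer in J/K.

ΔS = -126 J/K

ΔS = nC_p ln(T₂/T₁) − nR ln(P₂/P₁), with C_p = 7R/2 = 29.1 J mol⁻¹ K⁻¹ for a diatomic ideal gas.
ΔS = 4.73 × [29.1 × ln(156/280) − 8.314 × ln(889/278)] = -126 J/K.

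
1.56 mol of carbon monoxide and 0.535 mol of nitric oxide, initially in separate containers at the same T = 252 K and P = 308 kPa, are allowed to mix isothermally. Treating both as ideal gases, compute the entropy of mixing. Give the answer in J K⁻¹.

ΔS_mix = 9.9 J/K

Mole fractions: x_A = 1.56/2.1 = 0.745, x_B = 0.255.
ΔS_mix = −R(n_A ln x_A + n_B ln x_B) = −8.314 × (1.56 ln 0.745 + 0.535 ln 0.255) = 9.9 J/K.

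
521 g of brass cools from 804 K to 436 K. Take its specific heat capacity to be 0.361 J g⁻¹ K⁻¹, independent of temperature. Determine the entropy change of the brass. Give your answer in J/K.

ΔS = -115 J/K

ΔS = ∫dQ_rev/T = m c ln(T₂/T₁) = 521 × 0.361 × ln(436/804) = -115 J/K.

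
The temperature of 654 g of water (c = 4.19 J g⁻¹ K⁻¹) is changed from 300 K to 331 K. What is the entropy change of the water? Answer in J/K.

ΔS = ∫dQ_rev/T = m c ln(T₂/T₁) = 654 × 4.19 × ln(331/300) = 269 J/K.

ΔS = 269 J/K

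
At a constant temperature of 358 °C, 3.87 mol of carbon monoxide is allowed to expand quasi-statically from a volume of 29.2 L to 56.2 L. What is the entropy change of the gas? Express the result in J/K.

ΔS_gas = 21.1 J/K

For an isothermal ideal gas ΔS_gas = nR ln(V₂/V₁) = 3.87 × 8.314 × ln(56.2/29.2) = 21.1 J/K.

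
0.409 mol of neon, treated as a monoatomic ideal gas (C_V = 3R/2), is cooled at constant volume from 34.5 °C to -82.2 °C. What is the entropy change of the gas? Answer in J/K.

ΔS = -2.43 J/K

In kelvin: T₁ = 307.65 K, T₂ = 190.95 K. At constant volume, ΔS = nC_V ln(T₂/T₁) with C_V = 3R/2 = 12.47 J mol⁻¹ K⁻¹.
ΔS = 0.409 × 12.47 × ln(190.95/307.65) = -2.43 J/K.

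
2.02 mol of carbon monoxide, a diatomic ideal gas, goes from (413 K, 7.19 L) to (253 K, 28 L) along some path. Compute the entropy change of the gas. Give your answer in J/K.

Entropy is a state function: ΔS = nC_V ln(T₂/T₁) + nR ln(V₂/V₁), with C_V = 5R/2 = 20.79 J mol⁻¹ K⁻¹ for a diatomic ideal gas.
ΔS = 2.02 × [20.79 × ln(253/413) + 8.314 × ln(28/7.19)] = 2.26 J/K.

ΔS = 2.26 J/K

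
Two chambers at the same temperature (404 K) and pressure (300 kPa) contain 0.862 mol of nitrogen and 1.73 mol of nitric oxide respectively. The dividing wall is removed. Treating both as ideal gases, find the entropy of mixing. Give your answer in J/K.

ΔS_mix = 13.7 J/K

Mole fractions: x_A = 0.862/2.59 = 0.333, x_B = 0.667.
ΔS_mix = −R(n_A ln x_A + n_B ln x_B) = −8.314 × (0.862 ln 0.333 + 1.73 ln 0.667) = 13.7 J/K.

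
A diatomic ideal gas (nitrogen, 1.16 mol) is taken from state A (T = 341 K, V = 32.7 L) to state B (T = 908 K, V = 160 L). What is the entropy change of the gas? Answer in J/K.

ΔS = 38.9 J/K

Entropy is a state function: ΔS = nC_V ln(T₂/T₁) + nR ln(V₂/V₁), with C_V = 5R/2 = 20.79 J mol⁻¹ K⁻¹ for a diatomic ideal gas.
ΔS = 1.16 × [20.79 × ln(908/341) + 8.314 × ln(160/32.7)] = 38.9 J/K.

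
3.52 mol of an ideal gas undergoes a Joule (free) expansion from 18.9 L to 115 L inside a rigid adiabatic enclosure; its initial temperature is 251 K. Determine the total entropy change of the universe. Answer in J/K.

ΔS_universe = 52.8 J/K

For an ideal gas in free expansion Q = 0 and W = 0, so T is unchanged.
Entropy is a state function; using a reversible isothermal path, ΔS_gas = nR ln(V₂/V₁) = 3.52 × 8.314 × ln(115/18.9) = 52.8 J/K.
The insulated surroundings exchange no heat, so ΔS_surr = 0 and ΔS_universe = ΔS_gas.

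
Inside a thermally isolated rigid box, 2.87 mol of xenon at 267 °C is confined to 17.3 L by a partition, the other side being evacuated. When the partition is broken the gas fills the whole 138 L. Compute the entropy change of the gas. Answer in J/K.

ΔS_gas = 49.5 J/K

For an ideal gas in free expansion Q = 0 and W = 0, so T is unchanged.
Entropy is a state function; using a reversible isothermal path, ΔS_gas = nR ln(V₂/V₁) = 2.87 × 8.314 × ln(138/17.3) = 49.5 J/K.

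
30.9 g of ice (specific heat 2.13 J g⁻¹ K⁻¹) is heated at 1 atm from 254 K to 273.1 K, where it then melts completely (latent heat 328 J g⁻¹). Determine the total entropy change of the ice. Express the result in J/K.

Warming step: ΔS₁ = m c ln(T_tr/T_i) = 30.9 × 2.13 × ln(273.1/254) = 4.772 J/K.
Phase change: ΔS₂ = +mL/T_tr = 30.9 × 328 / 273.1 = 37.11 J/K.
ΔS_total = (4.772) + (37.11) = 41.9 J/K.

ΔS = 41.9 J/K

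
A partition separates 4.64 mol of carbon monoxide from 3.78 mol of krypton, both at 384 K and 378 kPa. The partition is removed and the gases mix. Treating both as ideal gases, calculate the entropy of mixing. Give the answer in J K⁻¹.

ΔS_mix = 48.2 J/K

Mole fractions: x_A = 4.64/8.42 = 0.551, x_B = 0.449.
ΔS_mix = −R(n_A ln x_A + n_B ln x_B) = −8.314 × (4.64 ln 0.551 + 3.78 ln 0.449) = 48.2 J/K.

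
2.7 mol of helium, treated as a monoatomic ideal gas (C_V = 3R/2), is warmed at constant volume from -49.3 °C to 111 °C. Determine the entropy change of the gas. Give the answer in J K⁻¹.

ΔS = 18.2 J/K

In kelvin: T₁ = 223.85 K, T₂ = 384.15 K. At constant volume, ΔS = nC_V ln(T₂/T₁) with C_V = 3R/2 = 12.47 J mol⁻¹ K⁻¹.
ΔS = 2.7 × 12.47 × ln(384.15/223.85) = 18.2 J/K.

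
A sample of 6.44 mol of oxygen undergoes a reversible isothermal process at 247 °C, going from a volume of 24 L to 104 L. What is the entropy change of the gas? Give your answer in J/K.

For an isothermal ideal gas ΔS_gas = nR ln(V₂/V₁) = 6.44 × 8.314 × ln(104/24) = 78.5 J/K.

ΔS_gas = 78.5 J/K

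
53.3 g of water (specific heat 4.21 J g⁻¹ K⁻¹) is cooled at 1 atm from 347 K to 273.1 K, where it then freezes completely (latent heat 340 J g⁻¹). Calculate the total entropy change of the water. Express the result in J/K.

Cooling step: ΔS₁ = m c ln(T_tr/T_i) = 53.3 × 4.21 × ln(273.1/347) = -53.74 J/K.
Phase change: ΔS₂ = −mL/T_tr = −53.3 × 340 / 273.1 = -66.36 J/K.
ΔS_total = (-53.74) + (-66.36) = -120 J/K.

ΔS = -120 J/K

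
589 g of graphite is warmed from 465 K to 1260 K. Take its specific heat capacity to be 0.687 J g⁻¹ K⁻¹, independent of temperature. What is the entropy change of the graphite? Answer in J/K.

ΔS = ∫dQ_rev/T = m c ln(T₂/T₁) = 589 × 0.687 × ln(1260/465) = 403 J/K.

ΔS = 403 J/K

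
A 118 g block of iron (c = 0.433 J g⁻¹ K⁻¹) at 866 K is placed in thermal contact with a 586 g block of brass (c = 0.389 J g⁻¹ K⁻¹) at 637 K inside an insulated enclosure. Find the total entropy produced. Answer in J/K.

Energy balance: T_f = (m₁c₁T₁ + m₂c₂T₂)/(m₁c₁ + m₂c₂) = 678.93 K.
ΔS₁ = m₁c₁ ln(T_f/T₁) = 51.094 × ln(678.93/866) = -12.43 J/K.
ΔS₂ = m₂c₂ ln(T_f/T₂) = 227.954 × ln(678.93/637) = 14.53 J/K.
ΔS_total = -12.43 + 14.53 = 2.1 J/K.

ΔS_total = 2.1 J/K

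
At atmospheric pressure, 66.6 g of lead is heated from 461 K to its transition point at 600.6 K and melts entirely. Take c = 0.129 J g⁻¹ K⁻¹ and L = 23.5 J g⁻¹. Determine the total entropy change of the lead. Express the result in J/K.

Warming step: ΔS₁ = m c ln(T_tr/T_i) = 66.6 × 0.129 × ln(600.6/461) = 2.273 J/K.
Phase change: ΔS₂ = +mL/T_tr = 66.6 × 23.5 / 600.6 = 2.606 J/K.
ΔS_total = (2.273) + (2.606) = 4.88 J/K.

ΔS = 4.88 J/K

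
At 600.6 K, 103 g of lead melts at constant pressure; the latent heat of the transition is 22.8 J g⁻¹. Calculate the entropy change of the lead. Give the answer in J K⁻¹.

Heat absorbed by the substance: Q = mL = 103 × 22.8 = 2348.4 J.
At constant T, ΔS = Q_rev/T = 2348.4 / 600.6 = 3.91 J/K.

ΔS = 3.91 J/K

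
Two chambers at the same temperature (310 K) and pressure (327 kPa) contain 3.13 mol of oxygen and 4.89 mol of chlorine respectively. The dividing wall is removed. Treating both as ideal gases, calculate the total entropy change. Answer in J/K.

ΔS_mix = 44.6 J/K

Mole fractions: x_A = 3.13/8.02 = 0.39, x_B = 0.61.
ΔS_mix = −R(n_A ln x_A + n_B ln x_B) = −8.314 × (3.13 ln 0.39 + 4.89 ln 0.61) = 44.6 J/K.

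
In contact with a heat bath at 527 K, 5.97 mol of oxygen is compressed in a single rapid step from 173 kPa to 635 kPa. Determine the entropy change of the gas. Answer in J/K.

Entropy is a state function, so ΔS_gas depends only on the end states.
For an isothermal ideal gas ΔS_gas = nR ln(P₁/P₂) = 5.97 × 8.314 × ln(173/635) = -64.5 J/K.

ΔS_gas = -64.5 J/K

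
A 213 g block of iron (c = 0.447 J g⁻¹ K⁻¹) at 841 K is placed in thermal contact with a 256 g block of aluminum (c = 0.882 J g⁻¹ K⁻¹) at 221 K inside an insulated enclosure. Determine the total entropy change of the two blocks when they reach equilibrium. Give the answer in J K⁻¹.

Energy balance: T_f = (m₁c₁T₁ + m₂c₂T₂)/(m₁c₁ + m₂c₂) = 404.89 K.
ΔS₁ = m₁c₁ ln(T_f/T₁) = 95.211 × ln(404.89/841) = -69.6 J/K.
ΔS₂ = m₂c₂ ln(T_f/T₂) = 225.792 × ln(404.89/221) = 136.7 J/K.
ΔS_total = -69.6 + 136.7 = 67.1 J/K.

ΔS_total = 67.1 J/K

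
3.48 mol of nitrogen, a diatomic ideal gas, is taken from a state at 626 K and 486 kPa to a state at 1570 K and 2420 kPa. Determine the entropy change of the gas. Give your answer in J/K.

ΔS = nC_p ln(T₂/T₁) − nR ln(P₂/P₁), with C_p = 7R/2 = 29.1 J mol⁻¹ K⁻¹ for a diatomic ideal gas.
ΔS = 3.48 × [29.1 × ln(1570/626) − 8.314 × ln(2420/486)] = 46.7 J/K.

ΔS = 46.7 J/K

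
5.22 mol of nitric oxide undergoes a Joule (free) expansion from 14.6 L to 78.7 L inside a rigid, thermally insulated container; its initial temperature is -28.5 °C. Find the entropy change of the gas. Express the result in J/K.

ΔS_gas = 73.1 J/K

No heat is exchanged and no work is done, so the ideal-gas temperature stays constant.
Entropy is a state function; using a reversible isothermal path, ΔS_gas = nR ln(V₂/V₁) = 5.22 × 8.314 × ln(78.7/14.6) = 73.1 J/K.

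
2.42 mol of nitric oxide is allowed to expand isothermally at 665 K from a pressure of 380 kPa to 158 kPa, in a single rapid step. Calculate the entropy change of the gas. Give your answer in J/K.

ΔS_gas = 17.7 J/K

Entropy is a state function, so ΔS_gas depends only on the end states.
For an isothermal ideal gas ΔS_gas = nR ln(P₁/P₂) = 2.42 × 8.314 × ln(380/158) = 17.7 J/K.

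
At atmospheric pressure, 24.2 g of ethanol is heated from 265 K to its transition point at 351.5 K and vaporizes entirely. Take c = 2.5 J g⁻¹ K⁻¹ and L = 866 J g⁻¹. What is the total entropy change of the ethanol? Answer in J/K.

Warming step: ΔS₁ = m c ln(T_tr/T_i) = 24.2 × 2.5 × ln(351.5/265) = 17.09 J/K.
Phase change: ΔS₂ = +mL/T_tr = 24.2 × 866 / 351.5 = 59.62 J/K.
ΔS_total = (17.09) + (59.62) = 76.7 J/K.

ΔS = 76.7 J/K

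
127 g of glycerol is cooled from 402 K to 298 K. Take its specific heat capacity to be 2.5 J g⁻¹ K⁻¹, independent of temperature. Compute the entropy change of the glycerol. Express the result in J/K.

ΔS = -95 J/K

ΔS = ∫dQ_rev/T = m c ln(T₂/T₁) = 127 × 2.5 × ln(298/402) = -95 J/K.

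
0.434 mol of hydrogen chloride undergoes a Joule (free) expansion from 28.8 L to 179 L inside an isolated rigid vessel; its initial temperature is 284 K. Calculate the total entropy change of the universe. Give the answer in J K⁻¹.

ΔS_universe = 6.59 J/K

For an ideal gas in free expansion Q = 0 and W = 0, so T is unchanged.
Entropy is a state function; using a reversible isothermal path, ΔS_gas = nR ln(V₂/V₁) = 0.434 × 8.314 × ln(179/28.8) = 6.59 J/K.
The insulated surroundings exchange no heat, so ΔS_surr = 0 and ΔS_universe = ΔS_gas.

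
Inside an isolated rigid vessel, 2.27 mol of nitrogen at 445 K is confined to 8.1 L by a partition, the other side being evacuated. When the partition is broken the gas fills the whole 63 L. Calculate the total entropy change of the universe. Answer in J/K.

ΔS_universe = 38.7 J/K

No heat is exchanged and no work is done, so the ideal-gas temperature stays constant.
Entropy is a state function; using a reversible isothermal path, ΔS_gas = nR ln(V₂/V₁) = 2.27 × 8.314 × ln(63/8.1) = 38.7 J/K.
The insulated surroundings exchange no heat, so ΔS_surr = 0 and ΔS_universe = ΔS_gas.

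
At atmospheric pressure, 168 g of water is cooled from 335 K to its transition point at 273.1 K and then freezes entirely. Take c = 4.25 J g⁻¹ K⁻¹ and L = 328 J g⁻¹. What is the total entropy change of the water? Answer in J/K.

ΔS = -348 J/K

Cooling step: ΔS₁ = m c ln(T_tr/T_i) = 168 × 4.25 × ln(273.1/335) = -145.9 J/K.
Phase change: ΔS₂ = −mL/T_tr = −168 × 328 / 273.1 = -201.8 J/K.
ΔS_total = (-145.9) + (-201.8) = -348 J/K.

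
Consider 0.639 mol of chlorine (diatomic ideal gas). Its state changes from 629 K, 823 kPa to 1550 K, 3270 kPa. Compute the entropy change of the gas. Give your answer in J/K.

ΔS = nC_p ln(T₂/T₁) − nR ln(P₂/P₁), with C_p = 7R/2 = 29.1 J mol⁻¹ K⁻¹ for a diatomic ideal gas.
ΔS = 0.639 × [29.1 × ln(1550/629) − 8.314 × ln(3270/823)] = 9.44 J/K.

ΔS = 9.44 J/K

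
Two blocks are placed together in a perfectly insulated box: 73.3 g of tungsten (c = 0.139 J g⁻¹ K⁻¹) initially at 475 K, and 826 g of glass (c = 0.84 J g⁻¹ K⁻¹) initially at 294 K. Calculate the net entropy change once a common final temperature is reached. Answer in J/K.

ΔS_total = 1.36 J/K

Energy balance: T_f = (m₁c₁T₁ + m₂c₂T₂)/(m₁c₁ + m₂c₂) = 296.62 K.
ΔS₁ = m₁c₁ ln(T_f/T₁) = 10.1887 × ln(296.62/475) = -4.798 J/K.
ΔS₂ = m₂c₂ ln(T_f/T₂) = 693.84 × ln(296.62/294) = 6.154 J/K.
ΔS_total = -4.798 + 6.154 = 1.36 J/K.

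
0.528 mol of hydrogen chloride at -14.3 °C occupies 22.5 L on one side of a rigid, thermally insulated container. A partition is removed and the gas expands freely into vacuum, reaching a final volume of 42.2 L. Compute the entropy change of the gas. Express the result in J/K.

ΔS_gas = 2.76 J/K

No heat is exchanged and no work is done, so the ideal-gas temperature stays constant.
Entropy is a state function; using a reversible isothermal path, ΔS_gas = nR ln(V₂/V₁) = 0.528 × 8.314 × ln(42.2/22.5) = 2.76 J/K.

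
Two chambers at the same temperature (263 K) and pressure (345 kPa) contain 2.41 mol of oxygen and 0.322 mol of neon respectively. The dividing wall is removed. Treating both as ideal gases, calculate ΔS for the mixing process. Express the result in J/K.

Mole fractions: x_A = 2.41/2.73 = 0.882, x_B = 0.118.
ΔS_mix = −R(n_A ln x_A + n_B ln x_B) = −8.314 × (2.41 ln 0.882 + 0.322 ln 0.118) = 8.24 J/K.

ΔS_mix = 8.24 J/K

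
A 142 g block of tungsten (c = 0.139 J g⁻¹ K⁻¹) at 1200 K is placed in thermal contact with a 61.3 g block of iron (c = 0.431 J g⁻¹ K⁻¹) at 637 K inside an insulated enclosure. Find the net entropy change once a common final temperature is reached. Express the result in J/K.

ΔS_total = 2.3 J/K

Energy balance: T_f = (m₁c₁T₁ + m₂c₂T₂)/(m₁c₁ + m₂c₂) = 877.75 K.
ΔS₁ = m₁c₁ ln(T_f/T₁) = 19.738 × ln(877.75/1200) = -6.172 J/K.
ΔS₂ = m₂c₂ ln(T_f/T₂) = 26.4203 × ln(877.75/637) = 8.47 J/K.
ΔS_total = -6.172 + 8.47 = 2.3 J/K.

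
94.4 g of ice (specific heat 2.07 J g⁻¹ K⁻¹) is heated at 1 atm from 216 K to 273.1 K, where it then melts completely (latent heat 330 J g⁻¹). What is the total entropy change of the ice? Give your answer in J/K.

Warming step: ΔS₁ = m c ln(T_tr/T_i) = 94.4 × 2.07 × ln(273.1/216) = 45.83 J/K.
Phase change: ΔS₂ = +mL/T_tr = 94.4 × 330 / 273.1 = 114.1 J/K.
ΔS_total = (45.83) + (114.1) = 160 J/K.

ΔS = 160 J/K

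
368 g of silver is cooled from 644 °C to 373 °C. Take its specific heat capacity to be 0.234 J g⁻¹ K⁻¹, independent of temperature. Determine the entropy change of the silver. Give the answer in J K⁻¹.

ΔS = -30.2 J/K

In kelvin: T₁ = 917.15 K, T₂ = 646.15 K. ΔS = ∫dQ_rev/T = m c ln(T₂/T₁) = 368 × 0.234 × ln(646.15/917.15) = -30.2 J/K.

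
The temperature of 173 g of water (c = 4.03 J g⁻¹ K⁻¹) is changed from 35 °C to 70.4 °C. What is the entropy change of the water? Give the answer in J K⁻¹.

ΔS = 75.8 J/K

In kelvin: T₁ = 308.15 K, T₂ = 343.55 K. ΔS = ∫dQ_rev/T = m c ln(T₂/T₁) = 173 × 4.03 × ln(343.55/308.15) = 75.8 J/K.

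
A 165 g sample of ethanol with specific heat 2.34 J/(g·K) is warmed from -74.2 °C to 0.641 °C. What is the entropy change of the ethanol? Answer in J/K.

In kelvin: T₁ = 198.95 K, T₂ = 273.791 K. ΔS = ∫dQ_rev/T = m c ln(T₂/T₁) = 165 × 2.34 × ln(273.791/198.95) = 123 J/K.

ΔS = 123 J/K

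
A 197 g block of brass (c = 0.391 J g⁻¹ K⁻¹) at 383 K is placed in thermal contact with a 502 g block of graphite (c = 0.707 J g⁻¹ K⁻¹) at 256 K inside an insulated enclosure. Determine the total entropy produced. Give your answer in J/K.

ΔS_total = 5.58 J/K

Energy balance: T_f = (m₁c₁T₁ + m₂c₂T₂)/(m₁c₁ + m₂c₂) = 278.65 K.
ΔS₁ = m₁c₁ ln(T_f/T₁) = 77.027 × ln(278.65/383) = -24.501 J/K.
ΔS₂ = m₂c₂ ln(T_f/T₂) = 354.914 × ln(278.65/256) = 30.086 J/K.
ΔS_total = -24.501 + 30.086 = 5.58 J/K.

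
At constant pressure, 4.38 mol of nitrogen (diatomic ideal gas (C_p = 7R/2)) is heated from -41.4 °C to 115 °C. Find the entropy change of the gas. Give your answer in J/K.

ΔS = 65.7 J/K

In kelvin: T₁ = 231.75 K, T₂ = 388.15 K. At constant pressure, ΔS = nC_p ln(T₂/T₁) with C_p = 7R/2 = 29.1 J mol⁻¹ K⁻¹.
ΔS = 4.38 × 29.1 × ln(388.15/231.75) = 65.7 J/K.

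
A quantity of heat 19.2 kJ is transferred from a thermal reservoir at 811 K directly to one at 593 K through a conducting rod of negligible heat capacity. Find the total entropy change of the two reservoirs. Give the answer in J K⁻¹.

ΔS_total = 8.7 J/K

ΔS_hot = −Q/T_H = −19200/811 = -23.674 J/K and ΔS_cold = +Q/T_C = 19200/593 = 32.378 J/K.
ΔS_total = -23.674 + 32.378 = 8.7 J/K, positive as the second law requires.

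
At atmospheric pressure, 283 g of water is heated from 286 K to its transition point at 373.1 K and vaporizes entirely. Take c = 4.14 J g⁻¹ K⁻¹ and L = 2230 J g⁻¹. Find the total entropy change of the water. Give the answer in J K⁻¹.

Warming step: ΔS₁ = m c ln(T_tr/T_i) = 283 × 4.14 × ln(373.1/286) = 311.5 J/K.
Phase change: ΔS₂ = +mL/T_tr = 283 × 2230 / 373.1 = 1691 J/K.
ΔS_total = (311.5) + (1691) = 2000 J/K.

ΔS = 2000 J/K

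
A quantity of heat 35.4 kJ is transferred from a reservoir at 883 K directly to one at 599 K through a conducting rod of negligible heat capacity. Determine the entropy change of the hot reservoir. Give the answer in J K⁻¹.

ΔS_hot = -40.1 J/K

The hot reservoir loses heat Q, so ΔS_hot = −Q/T_H = −35400/883 = -40.1 J/K.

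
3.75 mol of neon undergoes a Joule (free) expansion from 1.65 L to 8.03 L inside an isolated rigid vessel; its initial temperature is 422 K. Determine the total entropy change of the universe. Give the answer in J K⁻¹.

ΔS_universe = 49.3 J/K

No heat is exchanged and no work is done, so the ideal-gas temperature stays constant.
Entropy is a state function; using a reversible isothermal path, ΔS_gas = nR ln(V₂/V₁) = 3.75 × 8.314 × ln(8.03/1.65) = 49.3 J/K.
The insulated surroundings exchange no heat, so ΔS_surr = 0 and ΔS_universe = ΔS_gas.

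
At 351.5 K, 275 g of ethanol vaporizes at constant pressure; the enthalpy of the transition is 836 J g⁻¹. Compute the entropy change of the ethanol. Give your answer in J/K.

Heat absorbed by the substance: Q = mL = 275 × 836 = 229900 J.
At constant T, ΔS = Q_rev/T = 229900 / 351.5 = 654 J/K.

ΔS = 654 J/K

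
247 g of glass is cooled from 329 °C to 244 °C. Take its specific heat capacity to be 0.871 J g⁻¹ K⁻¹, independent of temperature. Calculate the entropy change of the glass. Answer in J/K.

ΔS = -32.7 J/K

In kelvin: T₁ = 602.15 K, T₂ = 517.15 K. ΔS = ∫dQ_rev/T = m c ln(T₂/T₁) = 247 × 0.871 × ln(517.15/602.15) = -32.7 J/K.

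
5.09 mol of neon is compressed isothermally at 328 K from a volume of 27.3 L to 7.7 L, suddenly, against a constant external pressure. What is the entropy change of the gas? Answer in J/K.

ΔS_gas = -53.6 J/K

Entropy is a state function, so ΔS_gas depends only on the end states.
For an isothermal ideal gas ΔS_gas = nR ln(V₂/V₁) = 5.09 × 8.314 × ln(7.7/27.3) = -53.6 J/K.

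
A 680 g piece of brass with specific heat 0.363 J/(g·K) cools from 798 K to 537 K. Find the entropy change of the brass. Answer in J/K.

ΔS = -97.8 J/K

ΔS = ∫dQ_rev/T = m c ln(T₂/T₁) = 680 × 0.363 × ln(537/798) = -97.8 J/K.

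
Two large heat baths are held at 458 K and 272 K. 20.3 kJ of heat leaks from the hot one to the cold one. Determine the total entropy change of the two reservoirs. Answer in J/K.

ΔS_hot = −Q/T_H = −20300/458 = -44.32 J/K and ΔS_cold = +Q/T_C = 20300/272 = 74.63 J/K.
ΔS_total = -44.32 + 74.63 = 30.3 J/K, positive as the second law requires.

ΔS_total = 30.3 J/K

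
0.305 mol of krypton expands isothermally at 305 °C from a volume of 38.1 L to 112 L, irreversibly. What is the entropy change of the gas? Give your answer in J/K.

Entropy is a state function, so ΔS_gas depends only on the end states.
For an isothermal ideal gas ΔS_gas = nR ln(V₂/V₁) = 0.305 × 8.314 × ln(112/38.1) = 2.73 J/K.

ΔS_gas = 2.73 J/K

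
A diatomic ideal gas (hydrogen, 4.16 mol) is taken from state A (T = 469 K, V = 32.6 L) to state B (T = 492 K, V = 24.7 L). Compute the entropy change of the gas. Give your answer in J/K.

Entropy is a state function: ΔS = nC_V ln(T₂/T₁) + nR ln(V₂/V₁), with C_V = 5R/2 = 20.79 J mol⁻¹ K⁻¹ for a diatomic ideal gas.
ΔS = 4.16 × [20.79 × ln(492/469) + 8.314 × ln(24.7/32.6)] = -5.46 J/K.

ΔS = -5.46 J/K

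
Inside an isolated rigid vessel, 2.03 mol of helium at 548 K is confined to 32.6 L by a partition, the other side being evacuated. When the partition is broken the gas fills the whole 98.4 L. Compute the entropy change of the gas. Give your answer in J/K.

ΔS_gas = 18.6 J/K

For an ideal gas in free expansion Q = 0 and W = 0, so T is unchanged.
Entropy is a state function; using a reversible isothermal path, ΔS_gas = nR ln(V₂/V₁) = 2.03 × 8.314 × ln(98.4/32.6) = 18.6 J/K.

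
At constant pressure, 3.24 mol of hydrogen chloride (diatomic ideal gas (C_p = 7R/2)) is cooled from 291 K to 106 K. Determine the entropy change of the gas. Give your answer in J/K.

ΔS = -95.2 J/K

At constant pressure, ΔS = nC_p ln(T₂/T₁) with C_p = 7R/2 = 29.1 J mol⁻¹ K⁻¹.
ΔS = 3.24 × 29.1 × ln(106/291) = -95.2 J/K.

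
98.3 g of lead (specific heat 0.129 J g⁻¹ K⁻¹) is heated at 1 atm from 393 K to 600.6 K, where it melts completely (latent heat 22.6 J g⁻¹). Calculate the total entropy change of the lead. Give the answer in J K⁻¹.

ΔS = 9.08 J/K

Warming step: ΔS₁ = m c ln(T_tr/T_i) = 98.3 × 0.129 × ln(600.6/393) = 5.378 J/K.
Phase change: ΔS₂ = +mL/T_tr = 98.3 × 22.6 / 600.6 = 3.699 J/K.
ΔS_total = (5.378) + (3.699) = 9.08 J/K.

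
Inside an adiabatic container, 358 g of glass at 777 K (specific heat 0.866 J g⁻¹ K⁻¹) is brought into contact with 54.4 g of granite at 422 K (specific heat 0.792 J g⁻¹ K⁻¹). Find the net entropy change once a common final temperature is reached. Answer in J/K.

ΔS_total = 6.05 J/K

Energy balance: T_f = (m₁c₁T₁ + m₂c₂T₂)/(m₁c₁ + m₂c₂) = 733.68 K.
ΔS₁ = m₁c₁ ln(T_f/T₁) = 310.028 × ln(733.68/777) = -17.78 J/K.
ΔS₂ = m₂c₂ ln(T_f/T₂) = 43.0848 × ln(733.68/422) = 23.83 J/K.
ΔS_total = -17.78 + 23.83 = 6.05 J/K.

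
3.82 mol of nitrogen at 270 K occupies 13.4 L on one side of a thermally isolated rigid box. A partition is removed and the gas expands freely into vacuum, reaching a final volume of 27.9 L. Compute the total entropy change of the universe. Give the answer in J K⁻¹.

No heat is exchanged and no work is done, so the ideal-gas temperature stays constant.
Entropy is a state function; using a reversible isothermal path, ΔS_gas = nR ln(V₂/V₁) = 3.82 × 8.314 × ln(27.9/13.4) = 23.3 J/K.
The insulated surroundings exchange no heat, so ΔS_surr = 0 and ΔS_universe = ΔS_gas.

ΔS_universe = 23.3 J/K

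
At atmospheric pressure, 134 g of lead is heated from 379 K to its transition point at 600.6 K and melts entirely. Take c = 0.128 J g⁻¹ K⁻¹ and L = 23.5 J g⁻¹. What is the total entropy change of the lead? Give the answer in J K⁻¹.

Warming step: ΔS₁ = m c ln(T_tr/T_i) = 134 × 0.128 × ln(600.6/379) = 7.897 J/K.
Phase change: ΔS₂ = +mL/T_tr = 134 × 23.5 / 600.6 = 5.243 J/K.
ΔS_total = (7.897) + (5.243) = 13.1 J/K.

ΔS = 13.1 J/K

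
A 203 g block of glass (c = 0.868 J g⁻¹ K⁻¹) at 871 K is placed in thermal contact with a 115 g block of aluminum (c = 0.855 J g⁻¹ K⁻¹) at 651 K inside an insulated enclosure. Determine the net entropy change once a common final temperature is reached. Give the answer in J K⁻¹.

Energy balance: T_f = (m₁c₁T₁ + m₂c₂T₂)/(m₁c₁ + m₂c₂) = 792.21 K.
ΔS₁ = m₁c₁ ln(T_f/T₁) = 176.204 × ln(792.21/871) = -16.71 J/K.
ΔS₂ = m₂c₂ ln(T_f/T₂) = 98.325 × ln(792.21/651) = 19.3 J/K.
ΔS_total = -16.71 + 19.3 = 2.59 J/K.

ΔS_total = 2.59 J/K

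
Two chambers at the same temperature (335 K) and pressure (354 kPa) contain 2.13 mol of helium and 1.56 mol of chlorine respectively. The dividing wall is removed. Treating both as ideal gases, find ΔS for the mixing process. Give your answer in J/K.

ΔS_mix = 20.9 J/K

Mole fractions: x_A = 2.13/3.69 = 0.577, x_B = 0.423.
ΔS_mix = −R(n_A ln x_A + n_B ln x_B) = −8.314 × (2.13 ln 0.577 + 1.56 ln 0.423) = 20.9 J/K.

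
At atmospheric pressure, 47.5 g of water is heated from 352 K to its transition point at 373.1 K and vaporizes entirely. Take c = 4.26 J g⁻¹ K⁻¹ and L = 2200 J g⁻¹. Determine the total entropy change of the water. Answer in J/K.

ΔS = 292 J/K

Warming step: ΔS₁ = m c ln(T_tr/T_i) = 47.5 × 4.26 × ln(373.1/352) = 11.78 J/K.
Phase change: ΔS₂ = +mL/T_tr = 47.5 × 2200 / 373.1 = 280.1 J/K.
ΔS_total = (11.78) + (280.1) = 292 J/K.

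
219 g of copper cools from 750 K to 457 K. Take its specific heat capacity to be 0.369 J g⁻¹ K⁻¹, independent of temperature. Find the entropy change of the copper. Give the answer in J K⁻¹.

ΔS = ∫dQ_rev/T = m c ln(T₂/T₁) = 219 × 0.369 × ln(457/750) = -40 J/K.

ΔS = -40 J/K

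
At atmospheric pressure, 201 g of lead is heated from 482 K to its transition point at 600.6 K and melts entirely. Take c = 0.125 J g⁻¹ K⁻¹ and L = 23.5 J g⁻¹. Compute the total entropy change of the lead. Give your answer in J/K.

Warming step: ΔS₁ = m c ln(T_tr/T_i) = 201 × 0.125 × ln(600.6/482) = 5.527 J/K.
Phase change: ΔS₂ = +mL/T_tr = 201 × 23.5 / 600.6 = 7.865 J/K.
ΔS_total = (5.527) + (7.865) = 13.4 J/K.

ΔS = 13.4 J/K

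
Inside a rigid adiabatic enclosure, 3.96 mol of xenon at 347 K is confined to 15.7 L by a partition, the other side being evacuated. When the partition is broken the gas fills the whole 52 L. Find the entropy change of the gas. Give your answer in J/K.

No heat is exchanged and no work is done, so the ideal-gas temperature stays constant.
Entropy is a state function; using a reversible isothermal path, ΔS_gas = nR ln(V₂/V₁) = 3.96 × 8.314 × ln(52/15.7) = 39.4 J/K.

ΔS_gas = 39.4 J/K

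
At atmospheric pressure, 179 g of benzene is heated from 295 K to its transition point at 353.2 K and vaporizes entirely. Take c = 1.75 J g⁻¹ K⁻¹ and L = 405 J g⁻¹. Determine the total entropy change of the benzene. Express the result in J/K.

Warming step: ΔS₁ = m c ln(T_tr/T_i) = 179 × 1.75 × ln(353.2/295) = 56.4 J/K.
Phase change: ΔS₂ = +mL/T_tr = 179 × 405 / 353.2 = 205.3 J/K.
ΔS_total = (56.4) + (205.3) = 262 J/K.

ΔS = 262 J/K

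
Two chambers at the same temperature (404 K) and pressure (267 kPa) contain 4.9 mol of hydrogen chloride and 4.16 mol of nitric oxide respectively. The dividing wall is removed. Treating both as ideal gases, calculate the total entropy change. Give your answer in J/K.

Mole fractions: x_A = 4.9/9.06 = 0.541, x_B = 0.459.
ΔS_mix = −R(n_A ln x_A + n_B ln x_B) = −8.314 × (4.9 ln 0.541 + 4.16 ln 0.459) = 52 J/K.

ΔS_mix = 52 J/K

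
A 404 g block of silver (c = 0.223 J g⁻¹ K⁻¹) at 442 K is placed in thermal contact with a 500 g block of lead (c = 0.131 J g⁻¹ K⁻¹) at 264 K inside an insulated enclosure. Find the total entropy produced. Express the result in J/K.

Energy balance: T_f = (m₁c₁T₁ + m₂c₂T₂)/(m₁c₁ + m₂c₂) = 367.07 K.
ΔS₁ = m₁c₁ ln(T_f/T₁) = 90.092 × ln(367.07/442) = -16.74 J/K.
ΔS₂ = m₂c₂ ln(T_f/T₂) = 65.5 × ln(367.07/264) = 21.59 J/K.
ΔS_total = -16.74 + 21.59 = 4.85 J/K.

ΔS_total = 4.85 J/K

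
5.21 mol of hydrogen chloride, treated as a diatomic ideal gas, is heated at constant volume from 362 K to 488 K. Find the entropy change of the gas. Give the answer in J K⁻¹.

ΔS = 32.3 J/K

At constant volume, ΔS = nC_V ln(T₂/T₁) with C_V = 5R/2 = 20.79 J mol⁻¹ K⁻¹.
ΔS = 5.21 × 20.79 × ln(488/362) = 32.3 J/K.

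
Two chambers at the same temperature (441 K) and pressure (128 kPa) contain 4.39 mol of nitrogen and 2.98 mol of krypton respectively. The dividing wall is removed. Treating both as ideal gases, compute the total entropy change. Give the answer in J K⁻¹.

Mole fractions: x_A = 4.39/7.37 = 0.596, x_B = 0.404.
ΔS_mix = −R(n_A ln x_A + n_B ln x_B) = −8.314 × (4.39 ln 0.596 + 2.98 ln 0.404) = 41.3 J/K.

ΔS_mix = 41.3 J/K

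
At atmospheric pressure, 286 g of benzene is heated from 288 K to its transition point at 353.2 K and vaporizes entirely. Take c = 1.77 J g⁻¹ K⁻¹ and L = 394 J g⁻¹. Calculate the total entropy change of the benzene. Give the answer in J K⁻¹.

Warming step: ΔS₁ = m c ln(T_tr/T_i) = 286 × 1.77 × ln(353.2/288) = 103.3 J/K.
Phase change: ΔS₂ = +mL/T_tr = 286 × 394 / 353.2 = 319 J/K.
ΔS_total = (103.3) + (319) = 422 J/K.

ΔS = 422 J/K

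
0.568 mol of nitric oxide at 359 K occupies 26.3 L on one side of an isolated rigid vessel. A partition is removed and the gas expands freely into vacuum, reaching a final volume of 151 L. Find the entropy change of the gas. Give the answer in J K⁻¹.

No heat is exchanged and no work is done, so the ideal-gas temperature stays constant.
Entropy is a state function; using a reversible isothermal path, ΔS_gas = nR ln(V₂/V₁) = 0.568 × 8.314 × ln(151/26.3) = 8.25 J/K.

ΔS_gas = 8.25 J/K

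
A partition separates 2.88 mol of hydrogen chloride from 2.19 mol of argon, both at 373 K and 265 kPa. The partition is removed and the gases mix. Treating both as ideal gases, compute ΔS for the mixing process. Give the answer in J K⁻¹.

Mole fractions: x_A = 2.88/5.07 = 0.568, x_B = 0.432.
ΔS_mix = −R(n_A ln x_A + n_B ln x_B) = −8.314 × (2.88 ln 0.568 + 2.19 ln 0.432) = 28.8 J/K.

ΔS_mix = 28.8 J/K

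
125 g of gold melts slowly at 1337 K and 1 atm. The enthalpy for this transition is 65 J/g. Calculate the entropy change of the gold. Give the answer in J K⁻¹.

Heat absorbed by the substance: Q = mL = 125 × 65 = 8125 J.
At constant T, ΔS = Q_rev/T = 8125 / 1337 = 6.08 J/K.

ΔS = 6.08 J/K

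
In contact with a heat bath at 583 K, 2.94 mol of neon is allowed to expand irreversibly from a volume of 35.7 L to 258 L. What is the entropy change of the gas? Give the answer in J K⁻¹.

ΔS_gas = 48.3 J/K

Entropy is a state function, so ΔS_gas depends only on the end states.
For an isothermal ideal gas ΔS_gas = nR ln(V₂/V₁) = 2.94 × 8.314 × ln(258/35.7) = 48.3 J/K.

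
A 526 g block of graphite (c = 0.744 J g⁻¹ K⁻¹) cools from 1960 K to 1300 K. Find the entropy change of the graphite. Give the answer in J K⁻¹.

ΔS = ∫dQ_rev/T = m c ln(T₂/T₁) = 526 × 0.744 × ln(1300/1960) = -161 J/K.

ΔS = -161 J/K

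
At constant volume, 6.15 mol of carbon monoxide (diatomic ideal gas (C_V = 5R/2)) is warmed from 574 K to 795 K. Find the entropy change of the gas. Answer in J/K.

ΔS = 41.6 J/K

At constant volume, ΔS = nC_V ln(T₂/T₁) with C_V = 5R/2 = 20.79 J mol⁻¹ K⁻¹.
ΔS = 6.15 × 20.79 × ln(795/574) = 41.6 J/K.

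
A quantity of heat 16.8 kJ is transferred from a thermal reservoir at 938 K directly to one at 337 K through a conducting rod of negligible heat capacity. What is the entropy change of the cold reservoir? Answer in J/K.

The cold reservoir gains heat Q, so ΔS_cold = +Q/T_C = 16800/337 = 49.9 J/K.

ΔS_cold = 49.9 J/K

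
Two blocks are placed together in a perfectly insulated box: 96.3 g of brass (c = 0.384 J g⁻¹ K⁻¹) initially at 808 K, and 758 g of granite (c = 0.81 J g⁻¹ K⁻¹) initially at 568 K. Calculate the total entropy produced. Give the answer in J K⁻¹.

Energy balance: T_f = (m₁c₁T₁ + m₂c₂T₂)/(m₁c₁ + m₂c₂) = 581.63 K.
ΔS₁ = m₁c₁ ln(T_f/T₁) = 36.9792 × ln(581.63/808) = -12.156 J/K.
ΔS₂ = m₂c₂ ln(T_f/T₂) = 613.98 × ln(581.63/568) = 14.563 J/K.
ΔS_total = -12.156 + 14.563 = 2.41 J/K.

ΔS_total = 2.41 J/K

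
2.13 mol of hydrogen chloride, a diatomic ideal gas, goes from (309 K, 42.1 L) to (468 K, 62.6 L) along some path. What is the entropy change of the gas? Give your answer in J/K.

ΔS = 25.4 J/K

Entropy is a state function: ΔS = nC_V ln(T₂/T₁) + nR ln(V₂/V₁), with C_V = 5R/2 = 20.79 J mol⁻¹ K⁻¹ for a diatomic ideal gas.
ΔS = 2.13 × [20.79 × ln(468/309) + 8.314 × ln(62.6/42.1)] = 25.4 J/K.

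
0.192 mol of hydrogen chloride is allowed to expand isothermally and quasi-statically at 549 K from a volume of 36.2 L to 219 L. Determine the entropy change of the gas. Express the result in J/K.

For an isothermal ideal gas ΔS_gas = nR ln(V₂/V₁) = 0.192 × 8.314 × ln(219/36.2) = 2.87 J/K.

ΔS_gas = 2.87 J/K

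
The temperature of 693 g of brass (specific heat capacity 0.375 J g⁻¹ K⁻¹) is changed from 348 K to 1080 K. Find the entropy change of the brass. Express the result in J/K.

ΔS = ∫dQ_rev/T = m c ln(T₂/T₁) = 693 × 0.375 × ln(1080/348) = 294 J/K.

ΔS = 294 J/K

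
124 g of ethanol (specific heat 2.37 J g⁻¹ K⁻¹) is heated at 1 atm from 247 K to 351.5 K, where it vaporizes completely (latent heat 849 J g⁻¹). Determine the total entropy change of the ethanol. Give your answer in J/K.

ΔS = 403 J/K

Warming step: ΔS₁ = m c ln(T_tr/T_i) = 124 × 2.37 × ln(351.5/247) = 103.7 J/K.
Phase change: ΔS₂ = +mL/T_tr = 124 × 849 / 351.5 = 299.5 J/K.
ΔS_total = (103.7) + (299.5) = 403 J/K.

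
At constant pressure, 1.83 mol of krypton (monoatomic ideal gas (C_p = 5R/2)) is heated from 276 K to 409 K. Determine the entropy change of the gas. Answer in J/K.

ΔS = 15 J/K

At constant pressure, ΔS = nC_p ln(T₂/T₁) with C_p = 5R/2 = 20.79 J mol⁻¹ K⁻¹.
ΔS = 1.83 × 20.79 × ln(409/276) = 15 J/K.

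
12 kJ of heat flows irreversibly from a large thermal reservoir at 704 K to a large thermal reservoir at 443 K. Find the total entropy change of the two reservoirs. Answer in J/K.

ΔS_hot = −Q/T_H = −12000/704 = -17.05 J/K and ΔS_cold = +Q/T_C = 12000/443 = 27.09 J/K.
ΔS_total = -17.05 + 27.09 = 10 J/K, positive as the second law requires.

ΔS_total = 10 J/K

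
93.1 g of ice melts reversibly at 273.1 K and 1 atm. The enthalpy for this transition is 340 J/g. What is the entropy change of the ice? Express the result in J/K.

ΔS = 116 J/K

Heat absorbed by the substance: Q = mL = 93.1 × 340 = 31654 J.
At constant T, ΔS = Q_rev/T = 31654 / 273.1 = 116 J/K.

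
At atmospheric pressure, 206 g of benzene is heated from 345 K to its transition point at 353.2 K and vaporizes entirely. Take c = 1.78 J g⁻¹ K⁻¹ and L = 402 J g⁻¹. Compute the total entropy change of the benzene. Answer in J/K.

Warming step: ΔS₁ = m c ln(T_tr/T_i) = 206 × 1.78 × ln(353.2/345) = 8.613 J/K.
Phase change: ΔS₂ = +mL/T_tr = 206 × 402 / 353.2 = 234.5 J/K.
ΔS_total = (8.613) + (234.5) = 243 J/K.

ΔS = 243 J/K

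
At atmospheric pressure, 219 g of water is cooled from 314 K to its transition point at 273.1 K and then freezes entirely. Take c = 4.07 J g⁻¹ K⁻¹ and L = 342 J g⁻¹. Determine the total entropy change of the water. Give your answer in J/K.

ΔS = -399 J/K

Cooling step: ΔS₁ = m c ln(T_tr/T_i) = 219 × 4.07 × ln(273.1/314) = -124.4 J/K.
Phase change: ΔS₂ = −mL/T_tr = −219 × 342 / 273.1 = -274.3 J/K.
ΔS_total = (-124.4) + (-274.3) = -399 J/K.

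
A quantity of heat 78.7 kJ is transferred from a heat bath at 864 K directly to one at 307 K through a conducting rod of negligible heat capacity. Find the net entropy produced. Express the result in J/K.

ΔS_total = 165 J/K

ΔS_hot = −Q/T_H = −78700/864 = -91.09 J/K and ΔS_cold = +Q/T_C = 78700/307 = 256.4 J/K.
ΔS_total = -91.09 + 256.4 = 165 J/K, positive as the second law requires.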